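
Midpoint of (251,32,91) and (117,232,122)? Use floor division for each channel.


Midpoint: each channel = ⌊(C₁+C₂)/2⌋
R: ⌊(251+117)/2⌋ = 184
G: ⌊(32+232)/2⌋ = 132
B: ⌊(91+122)/2⌋ = 106
= RGB(184, 132, 106)


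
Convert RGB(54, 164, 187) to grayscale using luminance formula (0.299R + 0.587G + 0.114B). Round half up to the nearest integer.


Gray = 0.299×R + 0.587×G + 0.114×B
Gray = 0.299×54 + 0.587×164 + 0.114×187
Gray = 16.146 + 96.268 + 21.318
Gray = 133.732 → round half up → 134
Gray = 134


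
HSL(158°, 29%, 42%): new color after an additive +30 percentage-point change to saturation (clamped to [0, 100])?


Original S = 29%
Adjustment = +30 percentage points
New S = 29 + (30) = 59
Clamp to [0, 100] → 59
= HSL(158°, 59%, 42%)


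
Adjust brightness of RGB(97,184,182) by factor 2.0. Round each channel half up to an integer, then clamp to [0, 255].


Multiply each channel by 2.0, round half up, clamp to [0, 255]
R: 97×2.0 = 194
G: 184×2.0 = 368 → clamp → 255
B: 182×2.0 = 364 → clamp → 255
= RGB(194, 255, 255)


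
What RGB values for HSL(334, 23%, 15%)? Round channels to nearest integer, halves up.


H=334°, S=0.23, L=0.15
C = (1-|2L-1|)×S = (1-|-0.70|)×0.23 = 0.069
H' = H/60 = 334/60 ≈ 5.5667; X = C×(1-|H' mod 2 - 1|) = 0.0299
m = L - C/2 = 0.15 - 0.0345 = 0.1155
Sector ⌊H'⌋ = 5 → (R',G',B') = (0.069, 0.0, 0.0299)
RGB = ((R'+m)×255, (G'+m)×255, (B'+m)×255) = (47.0475, 29.4525, 37.077)
Round half up → RGB(47, 29, 37)


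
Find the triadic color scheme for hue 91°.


Triadic: equally spaced at 120° intervals
H1 = 91°
H2 = (91 + 120) mod 360 = 211°
H3 = (91 + 240) mod 360 = 331°
Triadic = 91°, 211°, 331°


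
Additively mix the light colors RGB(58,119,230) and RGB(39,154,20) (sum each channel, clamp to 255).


Additive: each channel = min(255, C₁+C₂)
R: 58+39 = 97 → 97
G: 119+154 = 273 → 255
B: 230+20 = 250 → 250
= RGB(97, 255, 250)


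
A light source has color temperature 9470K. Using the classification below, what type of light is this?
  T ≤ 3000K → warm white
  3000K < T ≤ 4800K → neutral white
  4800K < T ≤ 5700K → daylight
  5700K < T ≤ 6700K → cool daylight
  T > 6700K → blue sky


Temperature: 9470K
9470K > 6700K → blue sky
Classification: blue sky


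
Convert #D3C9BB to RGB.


D3 → 211 (R)
C9 → 201 (G)
BB → 187 (B)
= RGB(211, 201, 187)


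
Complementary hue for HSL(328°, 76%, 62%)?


Complement = opposite side of color wheel = hue + 180°
H' = (328 + 180) mod 360 = 148°
S and L unchanged.
= HSL(148°, 76%, 62%)


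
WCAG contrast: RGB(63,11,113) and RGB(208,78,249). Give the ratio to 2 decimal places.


Linearize each sRGB channel c=v/255: c/12.92 if c ≤ 0.04045 else ((c+0.055)/1.055)^2.4
L = 0.2126×R_lin + 0.7152×G_lin + 0.0722×B_lin
Color 1 (63,11,113):
  R=63: 63/255≈0.2471 > 0.04045 → ((0.2471+0.055)/1.055)^2.4 ≈ 0.04971
  G=11: 11/255≈0.0431 > 0.04045 → ((0.0431+0.055)/1.055)^2.4 ≈ 0.00335
  B=113: 113/255≈0.4431 > 0.04045 → ((0.4431+0.055)/1.055)^2.4 ≈ 0.16513
  L1 = 0.2126×0.04971 + 0.7152×0.00335 + 0.0722×0.16513 ≈ 0.02488
Color 2 (208,78,249):
  R=208: 208/255≈0.8157 > 0.04045 → ((0.8157+0.055)/1.055)^2.4 ≈ 0.63076
  G=78: 78/255≈0.3059 > 0.04045 → ((0.3059+0.055)/1.055)^2.4 ≈ 0.07619
  B=249: 249/255≈0.9765 > 0.04045 → ((0.9765+0.055)/1.055)^2.4 ≈ 0.94731
  L2 = 0.2126×0.63076 + 0.7152×0.07619 + 0.0722×0.94731 ≈ 0.25698
Lighter = 0.25698, Darker = 0.02488
Ratio = (L_lighter + 0.05) / (L_darker + 0.05)
Ratio = (0.25698 + 0.05) / (0.02488 + 0.05) = 0.30698 / 0.07488 ≈ 4.0995
Ratio ≈ 4.10:1


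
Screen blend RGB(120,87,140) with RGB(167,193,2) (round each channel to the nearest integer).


Screen: C = 255 - (255-A)×(255-B)/255, rounded to nearest integer
R: 255 - (255-120)×(255-167)/255 = 255 - 11880/255 ≈ 255 - 46.588 = 208.412 → 208
G: 255 - (255-87)×(255-193)/255 = 255 - 10416/255 ≈ 255 - 40.847 = 214.153 → 214
B: 255 - (255-140)×(255-2)/255 = 255 - 29095/255 ≈ 255 - 114.098 = 140.902 → 141
= RGB(208, 214, 141)


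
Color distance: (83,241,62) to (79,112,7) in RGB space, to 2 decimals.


d = √[(R₁-R₂)² + (G₁-G₂)² + (B₁-B₂)²]
d = √[(83-79)² + (241-112)² + (62-7)²]
d = √[16 + 16641 + 3025]
d = √19682
d ≈ 140.29


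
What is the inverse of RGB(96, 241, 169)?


Invert: (255-R, 255-G, 255-B)
R: 255-96 = 159
G: 255-241 = 14
B: 255-169 = 86
= RGB(159, 14, 86)


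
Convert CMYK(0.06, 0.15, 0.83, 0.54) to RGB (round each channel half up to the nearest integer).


R = 255 × (1-C) × (1-K) = 255 × 0.94 × 0.46 = 110.262 → 110
G = 255 × (1-M) × (1-K) = 255 × 0.85 × 0.46 = 99.705 → 100
B = 255 × (1-Y) × (1-K) = 255 × 0.17 × 0.46 = 19.941 → 20
= RGB(110, 100, 20)


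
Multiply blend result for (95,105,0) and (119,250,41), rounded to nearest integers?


Multiply: C = A×B/255, rounded to nearest integer
R: 95×119/255 = 11305/255 ≈ 44.333 → 44
G: 105×250/255 = 26250/255 ≈ 102.941 → 103
B: 0×41/255 = 0/255 ≈ 0.000 → 0
= RGB(44, 103, 0)


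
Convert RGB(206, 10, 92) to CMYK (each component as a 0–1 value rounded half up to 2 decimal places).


R'=206/255≈0.8078, G'=10/255≈0.0392, B'=92/255≈0.3608
K = 1 - max(R',G',B') = 1 - 206/255 = 49/255 = 0.19215… → 0.19
(1-R'-K)/(1-K) simplifies to (max-R)/max with max = 206:
C = (206-206)/206 = 0/206 = 0 → 0.00
M = (206-10)/206 = 196/206 = 0.95145… → 0.95
Y = (206-92)/206 = 114/206 = 0.55339… → 0.55
= CMYK(0.00, 0.95, 0.55, 0.19)


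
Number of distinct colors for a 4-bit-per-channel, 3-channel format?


Total bits = 4 bits/channel × 3 channels = 12 bits
Distinct colors = 2^12
= 4,096 colors


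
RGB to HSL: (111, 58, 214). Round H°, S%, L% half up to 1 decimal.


Normalize: R'=111/255≈0.4353, G'=58/255≈0.2275, B'=214/255≈0.8392
Max=214/255, Min=58/255, Δ=Max-Min=156/255
L = (Max+Min)/2 = (214+58)/510 = 272/510 = 0.53333… → L = 53.3%
L > 0.5 → S = Δ/(2-Max-Min) = 156/(510-214-58) = 156/238 = 0.65546… → S = 65.5%
(the 1/255 factors cancel in S and H, so raw channel differences can be used)
Max is B' → H = 60 × ((R-G)/Δ + 4) = 60 × ((111-58)/156 + 4)
  53/156 + 4 = 0.3397… + 4 = 4.3397…
  H = 60 × 4.3397… = 260.384…° → H = 260.4°
= HSL(260.4°, 65.5%, 53.3%)


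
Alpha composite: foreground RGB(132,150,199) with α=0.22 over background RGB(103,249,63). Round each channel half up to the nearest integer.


C = α×F + (1-α)×B, with 1-α = 0.78
R: 0.22×132 + 0.78×103 = 29.04 + 80.34 = 109.38 → 109
G: 0.22×150 + 0.78×249 = 33.00 + 194.22 = 227.22 → 227
B: 0.22×199 + 0.78×63 = 43.78 + 49.14 = 92.92 → 93
= RGB(109, 227, 93)


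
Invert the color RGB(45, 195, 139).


Invert: (255-R, 255-G, 255-B)
R: 255-45 = 210
G: 255-195 = 60
B: 255-139 = 116
= RGB(210, 60, 116)


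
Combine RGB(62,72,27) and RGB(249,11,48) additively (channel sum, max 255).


Additive: each channel = min(255, C₁+C₂)
R: 62+249 = 311 → 255
G: 72+11 = 83 → 83
B: 27+48 = 75 → 75
= RGB(255, 83, 75)


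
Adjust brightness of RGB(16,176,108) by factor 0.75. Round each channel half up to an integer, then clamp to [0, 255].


Multiply each channel by 0.75, round half up, clamp to [0, 255]
R: 16×0.75 = 12
G: 176×0.75 = 132
B: 108×0.75 = 81
= RGB(12, 132, 81)


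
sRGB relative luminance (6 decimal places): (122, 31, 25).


Linearize each channel (sRGB transfer function): c = v/255; c_lin = c/12.92 if c ≤ 0.04045, else ((c+0.055)/1.055)^2.4
  R: 122/255 ≈ 0.478431 > 0.04045 → ((0.478431+0.055)/1.055)^2.4 ≈ 0.194618
  G: 31/255 ≈ 0.121569 > 0.04045 → ((0.121569+0.055)/1.055)^2.4 ≈ 0.013702
  B: 25/255 ≈ 0.098039 > 0.04045 → ((0.098039+0.055)/1.055)^2.4 ≈ 0.009721
R_lin = 0.194618, G_lin = 0.013702, B_lin = 0.009721
L = 0.2126×R + 0.7152×G + 0.0722×B
L = 0.2126×0.194618 + 0.7152×0.013702 + 0.0722×0.009721
L ≈ 0.051877


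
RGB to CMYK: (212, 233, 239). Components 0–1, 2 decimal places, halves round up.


R'=212/255≈0.8314, G'=233/255≈0.9137, B'=239/255≈0.9373
K = 1 - max(R',G',B') = 1 - 239/255 = 16/255 = 0.06274… → 0.06
(1-R'-K)/(1-K) simplifies to (max-R)/max with max = 239:
C = (239-212)/239 = 27/239 = 0.11297… → 0.11
M = (239-233)/239 = 6/239 = 0.02510… → 0.03
Y = (239-239)/239 = 0/239 = 0 → 0.00
= CMYK(0.11, 0.03, 0.00, 0.06)


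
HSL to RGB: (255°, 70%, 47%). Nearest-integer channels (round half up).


H=255°, S=0.70, L=0.47
C = (1-|2L-1|)×S = (1-|-0.06|)×0.70 = 0.658
H' = H/60 = 255/60 ≈ 4.2500; X = C×(1-|H' mod 2 - 1|) = 0.1645
m = L - C/2 = 0.47 - 0.329 = 0.141
Sector ⌊H'⌋ = 4 → (R',G',B') = (0.1645, 0.0, 0.658)
RGB = ((R'+m)×255, (G'+m)×255, (B'+m)×255) = (77.9025, 35.955, 203.745)
Round half up → RGB(78, 36, 204)


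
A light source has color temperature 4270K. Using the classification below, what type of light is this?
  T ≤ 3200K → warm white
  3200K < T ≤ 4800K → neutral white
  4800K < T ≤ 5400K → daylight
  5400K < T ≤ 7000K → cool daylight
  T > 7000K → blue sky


Temperature: 4270K
3200K < 4270K ≤ 4800K → neutral white
Classification: neutral white


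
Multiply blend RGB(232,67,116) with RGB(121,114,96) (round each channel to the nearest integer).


Multiply: C = A×B/255, rounded to nearest integer
R: 232×121/255 = 28072/255 ≈ 110.086 → 110
G: 67×114/255 = 7638/255 ≈ 29.953 → 30
B: 116×96/255 = 11136/255 ≈ 43.671 → 44
= RGB(110, 30, 44)


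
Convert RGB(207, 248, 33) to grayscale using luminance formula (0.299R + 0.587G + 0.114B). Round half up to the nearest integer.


Gray = 0.299×R + 0.587×G + 0.114×B
Gray = 0.299×207 + 0.587×248 + 0.114×33
Gray = 61.893 + 145.576 + 3.762
Gray = 211.231 → round half up → 211
Gray = 211


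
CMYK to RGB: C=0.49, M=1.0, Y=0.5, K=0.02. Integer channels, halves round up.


R = 255 × (1-C) × (1-K) = 255 × 0.51 × 0.98 = 127.449 → 127
G = 255 × (1-M) × (1-K) = 255 × 0.00 × 0.98 = 0
B = 255 × (1-Y) × (1-K) = 255 × 0.50 × 0.98 = 124.95 → 125
= RGB(127, 0, 125)


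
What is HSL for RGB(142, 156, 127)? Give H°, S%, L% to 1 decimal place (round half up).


Normalize: R'=142/255≈0.5569, G'=156/255≈0.6118, B'=127/255≈0.4980
Max=156/255, Min=127/255, Δ=Max-Min=29/255
L = (Max+Min)/2 = (156+127)/510 = 283/510 = 0.55490… → L = 55.5%
L > 0.5 → S = Δ/(2-Max-Min) = 29/(510-156-127) = 29/227 = 0.12775… → S = 12.8%
(the 1/255 factors cancel in S and H, so raw channel differences can be used)
Max is G' → H = 60 × ((B-R)/Δ + 2) = 60 × ((127-142)/29 + 2)
  -15/29 + 2 = -0.5172… + 2 = 1.4827…
  H = 60 × 1.4827… = 88.965…° → H = 89.0°
= HSL(89.0°, 12.8%, 55.5%)


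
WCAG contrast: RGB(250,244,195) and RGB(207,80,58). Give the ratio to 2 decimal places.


Linearize each sRGB channel c=v/255: c/12.92 if c ≤ 0.04045 else ((c+0.055)/1.055)^2.4
L = 0.2126×R_lin + 0.7152×G_lin + 0.0722×B_lin
Color 1 (250,244,195):
  R=250: 250/255≈0.9804 > 0.04045 → ((0.9804+0.055)/1.055)^2.4 ≈ 0.95597
  G=244: 244/255≈0.9569 > 0.04045 → ((0.9569+0.055)/1.055)^2.4 ≈ 0.90466
  B=195: 195/255≈0.7647 > 0.04045 → ((0.7647+0.055)/1.055)^2.4 ≈ 0.54572
  L1 = 0.2126×0.95597 + 0.7152×0.90466 + 0.0722×0.54572 ≈ 0.88965
Color 2 (207,80,58):
  R=207: 207/255≈0.8118 > 0.04045 → ((0.8118+0.055)/1.055)^2.4 ≈ 0.62396
  G=80: 80/255≈0.3137 > 0.04045 → ((0.3137+0.055)/1.055)^2.4 ≈ 0.08022
  B=58: 58/255≈0.2275 > 0.04045 → ((0.2275+0.055)/1.055)^2.4 ≈ 0.04231
  L2 = 0.2126×0.62396 + 0.7152×0.08022 + 0.0722×0.04231 ≈ 0.19308
Lighter = 0.88965, Darker = 0.19308
Ratio = (L_lighter + 0.05) / (L_darker + 0.05)
Ratio = (0.88965 + 0.05) / (0.19308 + 0.05) = 0.93965 / 0.24308 ≈ 3.8656
Ratio ≈ 3.87:1


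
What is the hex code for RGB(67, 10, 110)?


R = 67 → 43 (hex)
G = 10 → 0A (hex)
B = 110 → 6E (hex)
Hex = #430A6E


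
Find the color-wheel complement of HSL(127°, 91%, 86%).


Complement = opposite side of color wheel = hue + 180°
H' = (127 + 180) mod 360 = 307°
S and L unchanged.
= HSL(307°, 91%, 86%)


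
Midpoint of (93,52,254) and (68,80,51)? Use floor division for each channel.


Midpoint: each channel = ⌊(C₁+C₂)/2⌋
R: ⌊(93+68)/2⌋ = 80
G: ⌊(52+80)/2⌋ = 66
B: ⌊(254+51)/2⌋ = 152
= RGB(80, 66, 152)


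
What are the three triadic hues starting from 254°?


Triadic: equally spaced at 120° intervals
H1 = 254°
H2 = (254 + 120) mod 360 = 14°
H3 = (254 + 240) mod 360 = 134°
Triadic = 254°, 14°, 134°


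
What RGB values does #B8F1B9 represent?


B8 → 184 (R)
F1 → 241 (G)
B9 → 185 (B)
= RGB(184, 241, 185)


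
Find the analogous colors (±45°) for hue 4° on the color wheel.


Base hue: 4°
Left analog: (4 - 45) mod 360 = 319°
Right analog: (4 + 45) mod 360 = 49°
Analogous hues = 319° and 49°


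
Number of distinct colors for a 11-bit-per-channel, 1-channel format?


Total bits = 11 bits/channel × 1 channels = 11 bits
Distinct colors = 2^11
= 2,048 colors


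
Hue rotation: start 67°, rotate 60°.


New hue = (H + rotation) mod 360
New hue = (67 + 60) mod 360
= 127 mod 360
= 127°


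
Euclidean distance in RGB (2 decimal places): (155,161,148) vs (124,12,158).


d = √[(R₁-R₂)² + (G₁-G₂)² + (B₁-B₂)²]
d = √[(155-124)² + (161-12)² + (148-158)²]
d = √[961 + 22201 + 100]
d = √23262
d ≈ 152.52


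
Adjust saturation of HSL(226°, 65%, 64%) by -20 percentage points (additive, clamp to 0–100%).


Original S = 65%
Adjustment = -20 percentage points
New S = 65 + (-20) = 45
Clamp to [0, 100] → 45
= HSL(226°, 45%, 64%)


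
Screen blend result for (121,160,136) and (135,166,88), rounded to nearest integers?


Screen: C = 255 - (255-A)×(255-B)/255, rounded to nearest integer
R: 255 - (255-121)×(255-135)/255 = 255 - 16080/255 ≈ 255 - 63.059 = 191.941 → 192
G: 255 - (255-160)×(255-166)/255 = 255 - 8455/255 ≈ 255 - 33.157 = 221.843 → 222
B: 255 - (255-136)×(255-88)/255 = 255 - 19873/255 ≈ 255 - 77.933 = 177.067 → 177
= RGB(192, 222, 177)


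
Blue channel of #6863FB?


Color: #6863FB
R = 68 = 104
G = 63 = 99
B = FB = 251
Blue = 251


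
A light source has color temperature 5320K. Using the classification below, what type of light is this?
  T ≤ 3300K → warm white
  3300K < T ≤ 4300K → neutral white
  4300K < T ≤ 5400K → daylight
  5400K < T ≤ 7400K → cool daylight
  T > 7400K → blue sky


Temperature: 5320K
4300K < 5320K ≤ 5400K → daylight
Classification: daylight


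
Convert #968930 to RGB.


96 → 150 (R)
89 → 137 (G)
30 → 48 (B)
= RGB(150, 137, 48)


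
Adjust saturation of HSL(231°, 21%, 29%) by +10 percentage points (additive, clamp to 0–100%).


Original S = 21%
Adjustment = +10 percentage points
New S = 21 + (10) = 31
Clamp to [0, 100] → 31
= HSL(231°, 31%, 29%)


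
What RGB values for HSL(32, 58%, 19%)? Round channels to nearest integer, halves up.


H=32°, S=0.58, L=0.19
C = (1-|2L-1|)×S = (1-|-0.62|)×0.58 = 0.2204
H' = H/60 = 32/60 ≈ 0.5333; X = C×(1-|H' mod 2 - 1|) ≈ 0.1175
m = L - C/2 = 0.19 - 0.1102 = 0.0798
Sector ⌊H'⌋ = 0 → (R',G',B') = (0.2204, ≈0.1175, 0.0)
RGB = ((R'+m)×255, (G'+m)×255, (B'+m)×255) = (76.551, 50.3234, 20.349)
Round half up → RGB(77, 50, 20)


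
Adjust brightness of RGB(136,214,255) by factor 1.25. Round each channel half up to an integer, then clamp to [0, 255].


Multiply each channel by 1.25, round half up, clamp to [0, 255]
R: 136×1.25 = 170
G: 214×1.25 = 267.5 → round → 268 → clamp → 255
B: 255×1.25 = 318.75 → round → 319 → clamp → 255
= RGB(170, 255, 255)


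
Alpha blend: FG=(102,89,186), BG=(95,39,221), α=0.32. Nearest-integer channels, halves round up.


C = α×F + (1-α)×B, with 1-α = 0.68
R: 0.32×102 + 0.68×95 = 32.64 + 64.60 = 97.24 → 97
G: 0.32×89 + 0.68×39 = 28.48 + 26.52 = 55.00 → 55
B: 0.32×186 + 0.68×221 = 59.52 + 150.28 = 209.80 → 210
= RGB(97, 55, 210)


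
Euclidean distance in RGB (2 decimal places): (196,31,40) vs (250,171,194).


d = √[(R₁-R₂)² + (G₁-G₂)² + (B₁-B₂)²]
d = √[(196-250)² + (31-171)² + (40-194)²]
d = √[2916 + 19600 + 23716]
d = √46232
d ≈ 215.02


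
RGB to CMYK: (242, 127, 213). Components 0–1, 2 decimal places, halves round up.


R'=242/255≈0.9490, G'=127/255≈0.4980, B'=213/255≈0.8353
K = 1 - max(R',G',B') = 1 - 242/255 = 13/255 = 0.05098… → 0.05
(1-R'-K)/(1-K) simplifies to (max-R)/max with max = 242:
C = (242-242)/242 = 0/242 = 0 → 0.00
M = (242-127)/242 = 115/242 = 0.47520… → 0.48
Y = (242-213)/242 = 29/242 = 0.11983… → 0.12
= CMYK(0.00, 0.48, 0.12, 0.05)


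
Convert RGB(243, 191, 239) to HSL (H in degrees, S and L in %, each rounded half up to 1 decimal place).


Normalize: R'=243/255≈0.9529, G'=191/255≈0.7490, B'=239/255≈0.9373
Max=243/255, Min=191/255, Δ=Max-Min=52/255
L = (Max+Min)/2 = (243+191)/510 = 434/510 = 0.85098… → L = 85.1%
L > 0.5 → S = Δ/(2-Max-Min) = 52/(510-243-191) = 52/76 = 0.68421… → S = 68.4%
(the 1/255 factors cancel in S and H, so raw channel differences can be used)
Max is R' → H = 60 × (((G-B)/Δ) mod 6) = 60 × (((191-239)/52) mod 6)
  (-48)/52 = -0.9230…; negative, so add 6 → 5.0769…
  H = 60 × 5.0769… = 304.615…° → H = 304.6°
= HSL(304.6°, 68.4%, 85.1%)


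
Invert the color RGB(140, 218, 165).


Invert: (255-R, 255-G, 255-B)
R: 255-140 = 115
G: 255-218 = 37
B: 255-165 = 90
= RGB(115, 37, 90)


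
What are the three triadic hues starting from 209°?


Triadic: equally spaced at 120° intervals
H1 = 209°
H2 = (209 + 120) mod 360 = 329°
H3 = (209 + 240) mod 360 = 89°
Triadic = 209°, 329°, 89°


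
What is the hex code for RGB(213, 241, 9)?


R = 213 → D5 (hex)
G = 241 → F1 (hex)
B = 9 → 09 (hex)
Hex = #D5F109


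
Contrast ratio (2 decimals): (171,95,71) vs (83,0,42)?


Linearize each sRGB channel c=v/255: c/12.92 if c ≤ 0.04045 else ((c+0.055)/1.055)^2.4
L = 0.2126×R_lin + 0.7152×G_lin + 0.0722×B_lin
Color 1 (171,95,71):
  R=171: 171/255≈0.6706 > 0.04045 → ((0.6706+0.055)/1.055)^2.4 ≈ 0.40724
  G=95: 95/255≈0.3725 > 0.04045 → ((0.3725+0.055)/1.055)^2.4 ≈ 0.11444
  B=71: 71/255≈0.2784 > 0.04045 → ((0.2784+0.055)/1.055)^2.4 ≈ 0.06301
  L1 = 0.2126×0.40724 + 0.7152×0.11444 + 0.0722×0.06301 ≈ 0.17297
Color 2 (83,0,42):
  R=83: 83/255≈0.3255 > 0.04045 → ((0.3255+0.055)/1.055)^2.4 ≈ 0.08650
  G=0: 0/255≈0.0000 ≤ 0.04045 → 0.0000/12.92 ≈ 0.00000
  B=42: 42/255≈0.1647 > 0.04045 → ((0.1647+0.055)/1.055)^2.4 ≈ 0.02315
  L2 = 0.2126×0.08650 + 0.7152×0.00000 + 0.0722×0.02315 ≈ 0.02006
Lighter = 0.17297, Darker = 0.02006
Ratio = (L_lighter + 0.05) / (L_darker + 0.05)
Ratio = (0.17297 + 0.05) / (0.02006 + 0.05) = 0.22297 / 0.07006 ≈ 3.1825
Ratio ≈ 3.18:1


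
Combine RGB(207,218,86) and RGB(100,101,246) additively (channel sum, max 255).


Additive: each channel = min(255, C₁+C₂)
R: 207+100 = 307 → 255
G: 218+101 = 319 → 255
B: 86+246 = 332 → 255
= RGB(255, 255, 255)


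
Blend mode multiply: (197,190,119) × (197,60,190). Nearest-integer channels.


Multiply: C = A×B/255, rounded to nearest integer
R: 197×197/255 = 38809/255 ≈ 152.192 → 152
G: 190×60/255 = 11400/255 ≈ 44.706 → 45
B: 119×190/255 = 22610/255 ≈ 88.667 → 89
= RGB(152, 45, 89)


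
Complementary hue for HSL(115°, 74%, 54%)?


Complement = opposite side of color wheel = hue + 180°
H' = (115 + 180) mod 360 = 295°
S and L unchanged.
= HSL(295°, 74%, 54%)


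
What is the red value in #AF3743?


Color: #AF3743
R = AF = 175
G = 37 = 55
B = 43 = 67
Red = 175


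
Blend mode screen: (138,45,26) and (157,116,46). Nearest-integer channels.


Screen: C = 255 - (255-A)×(255-B)/255, rounded to nearest integer
R: 255 - (255-138)×(255-157)/255 = 255 - 11466/255 ≈ 255 - 44.965 = 210.035 → 210
G: 255 - (255-45)×(255-116)/255 = 255 - 29190/255 ≈ 255 - 114.471 = 140.529 → 141
B: 255 - (255-26)×(255-46)/255 = 255 - 47861/255 ≈ 255 - 187.690 = 67.310 → 67
= RGB(210, 141, 67)


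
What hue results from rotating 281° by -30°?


New hue = (H + rotation) mod 360
New hue = (281 -30) mod 360
= 251 mod 360
= 251°


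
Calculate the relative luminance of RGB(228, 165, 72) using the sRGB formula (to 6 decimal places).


Linearize each channel (sRGB transfer function): c = v/255; c_lin = c/12.92 if c ≤ 0.04045, else ((c+0.055)/1.055)^2.4
  R: 228/255 ≈ 0.894118 > 0.04045 → ((0.894118+0.055)/1.055)^2.4 ≈ 0.775822
  G: 165/255 ≈ 0.647059 > 0.04045 → ((0.647059+0.055)/1.055)^2.4 ≈ 0.376262
  B: 72/255 ≈ 0.282353 > 0.04045 → ((0.282353+0.055)/1.055)^2.4 ≈ 0.064803
R_lin = 0.775822, G_lin = 0.376262, B_lin = 0.064803
L = 0.2126×R + 0.7152×G + 0.0722×B
L = 0.2126×0.775822 + 0.7152×0.376262 + 0.0722×0.064803
L ≈ 0.438721


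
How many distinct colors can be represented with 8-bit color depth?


Colors = 2^bits = 2^8
= 256 colors


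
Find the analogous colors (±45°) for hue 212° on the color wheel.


Base hue: 212°
Left analog: (212 - 45) mod 360 = 167°
Right analog: (212 + 45) mod 360 = 257°
Analogous hues = 167° and 257°


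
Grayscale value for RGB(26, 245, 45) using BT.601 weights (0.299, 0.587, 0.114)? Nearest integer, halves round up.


Gray = 0.299×R + 0.587×G + 0.114×B
Gray = 0.299×26 + 0.587×245 + 0.114×45
Gray = 7.774 + 143.815 + 5.130
Gray = 156.719 → round half up → 157
Gray = 157


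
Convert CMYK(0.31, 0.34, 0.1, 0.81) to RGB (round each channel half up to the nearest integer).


R = 255 × (1-C) × (1-K) = 255 × 0.69 × 0.19 = 33.4305 → 33
G = 255 × (1-M) × (1-K) = 255 × 0.66 × 0.19 = 31.977 → 32
B = 255 × (1-Y) × (1-K) = 255 × 0.90 × 0.19 = 43.605 → 44
= RGB(33, 32, 44)


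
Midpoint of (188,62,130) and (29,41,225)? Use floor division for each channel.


Midpoint: each channel = ⌊(C₁+C₂)/2⌋
R: ⌊(188+29)/2⌋ = 108
G: ⌊(62+41)/2⌋ = 51
B: ⌊(130+225)/2⌋ = 177
= RGB(108, 51, 177)


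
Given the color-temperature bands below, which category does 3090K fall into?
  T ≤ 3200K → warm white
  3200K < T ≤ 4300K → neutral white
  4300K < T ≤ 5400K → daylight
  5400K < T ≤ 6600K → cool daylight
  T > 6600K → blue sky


Temperature: 3090K
3090K ≤ 3200K → warm white
Classification: warm white


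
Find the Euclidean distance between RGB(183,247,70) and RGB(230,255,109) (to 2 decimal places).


d = √[(R₁-R₂)² + (G₁-G₂)² + (B₁-B₂)²]
d = √[(183-230)² + (247-255)² + (70-109)²]
d = √[2209 + 64 + 1521]
d = √3794
d ≈ 61.60


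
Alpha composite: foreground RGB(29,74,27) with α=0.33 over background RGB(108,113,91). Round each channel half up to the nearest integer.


C = α×F + (1-α)×B, with 1-α = 0.67
R: 0.33×29 + 0.67×108 = 9.57 + 72.36 = 81.93 → 82
G: 0.33×74 + 0.67×113 = 24.42 + 75.71 = 100.13 → 100
B: 0.33×27 + 0.67×91 = 8.91 + 60.97 = 69.88 → 70
= RGB(82, 100, 70)


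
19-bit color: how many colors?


Colors = 2^bits = 2^19
= 524,288 colors


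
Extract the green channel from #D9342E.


Color: #D9342E
R = D9 = 217
G = 34 = 52
B = 2E = 46
Green = 52


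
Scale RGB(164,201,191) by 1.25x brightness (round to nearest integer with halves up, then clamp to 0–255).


Multiply each channel by 1.25, round half up, clamp to [0, 255]
R: 164×1.25 = 205
G: 201×1.25 = 251.25 → round → 251
B: 191×1.25 = 238.75 → round → 239
= RGB(205, 251, 239)


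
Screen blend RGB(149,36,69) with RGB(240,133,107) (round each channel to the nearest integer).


Screen: C = 255 - (255-A)×(255-B)/255, rounded to nearest integer
R: 255 - (255-149)×(255-240)/255 = 255 - 1590/255 ≈ 255 - 6.235 = 248.765 → 249
G: 255 - (255-36)×(255-133)/255 = 255 - 26718/255 ≈ 255 - 104.776 = 150.224 → 150
B: 255 - (255-69)×(255-107)/255 = 255 - 27528/255 ≈ 255 - 107.953 = 147.047 → 147
= RGB(249, 150, 147)


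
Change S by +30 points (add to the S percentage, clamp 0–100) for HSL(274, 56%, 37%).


Original S = 56%
Adjustment = +30 percentage points
New S = 56 + (30) = 86
Clamp to [0, 100] → 86
= HSL(274°, 86%, 37%)


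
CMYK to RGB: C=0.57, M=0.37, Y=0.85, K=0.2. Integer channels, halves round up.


R = 255 × (1-C) × (1-K) = 255 × 0.43 × 0.80 = 87.72 → 88
G = 255 × (1-M) × (1-K) = 255 × 0.63 × 0.80 = 128.52 → 129
B = 255 × (1-Y) × (1-K) = 255 × 0.15 × 0.80 = 30.6 → 31
= RGB(88, 129, 31)


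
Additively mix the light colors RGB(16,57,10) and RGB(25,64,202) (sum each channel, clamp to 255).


Additive: each channel = min(255, C₁+C₂)
R: 16+25 = 41 → 41
G: 57+64 = 121 → 121
B: 10+202 = 212 → 212
= RGB(41, 121, 212)


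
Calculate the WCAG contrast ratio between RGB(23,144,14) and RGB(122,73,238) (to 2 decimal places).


Linearize each sRGB channel c=v/255: c/12.92 if c ≤ 0.04045 else ((c+0.055)/1.055)^2.4
L = 0.2126×R_lin + 0.7152×G_lin + 0.0722×B_lin
Color 1 (23,144,14):
  R=23: 23/255≈0.0902 > 0.04045 → ((0.0902+0.055)/1.055)^2.4 ≈ 0.00857
  G=144: 144/255≈0.5647 > 0.04045 → ((0.5647+0.055)/1.055)^2.4 ≈ 0.27889
  B=14: 14/255≈0.0549 > 0.04045 → ((0.0549+0.055)/1.055)^2.4 ≈ 0.00439
  L1 = 0.2126×0.00857 + 0.7152×0.27889 + 0.0722×0.00439 ≈ 0.20160
Color 2 (122,73,238):
  R=122: 122/255≈0.4784 > 0.04045 → ((0.4784+0.055)/1.055)^2.4 ≈ 0.19462
  G=73: 73/255≈0.2863 > 0.04045 → ((0.2863+0.055)/1.055)^2.4 ≈ 0.06663
  B=238: 238/255≈0.9333 > 0.04045 → ((0.9333+0.055)/1.055)^2.4 ≈ 0.85499
  L2 = 0.2126×0.19462 + 0.7152×0.06663 + 0.0722×0.85499 ≈ 0.15076
Lighter = 0.20160, Darker = 0.15076
Ratio = (L_lighter + 0.05) / (L_darker + 0.05)
Ratio = (0.20160 + 0.05) / (0.15076 + 0.05) = 0.25160 / 0.20076 ≈ 1.2533
Ratio ≈ 1.25:1


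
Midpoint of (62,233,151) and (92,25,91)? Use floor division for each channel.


Midpoint: each channel = ⌊(C₁+C₂)/2⌋
R: ⌊(62+92)/2⌋ = 77
G: ⌊(233+25)/2⌋ = 129
B: ⌊(151+91)/2⌋ = 121
= RGB(77, 129, 121)


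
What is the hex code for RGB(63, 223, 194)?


R = 63 → 3F (hex)
G = 223 → DF (hex)
B = 194 → C2 (hex)
Hex = #3FDFC2


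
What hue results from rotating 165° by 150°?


New hue = (H + rotation) mod 360
New hue = (165 + 150) mod 360
= 315 mod 360
= 315°


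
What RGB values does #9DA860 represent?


9D → 157 (R)
A8 → 168 (G)
60 → 96 (B)
= RGB(157, 168, 96)


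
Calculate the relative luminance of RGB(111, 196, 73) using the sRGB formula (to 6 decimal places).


Linearize each channel (sRGB transfer function): c = v/255; c_lin = c/12.92 if c ≤ 0.04045, else ((c+0.055)/1.055)^2.4
  R: 111/255 ≈ 0.435294 > 0.04045 → ((0.435294+0.055)/1.055)^2.4 ≈ 0.158961
  G: 196/255 ≈ 0.768627 > 0.04045 → ((0.768627+0.055)/1.055)^2.4 ≈ 0.552011
  B: 73/255 ≈ 0.286275 > 0.04045 → ((0.286275+0.055)/1.055)^2.4 ≈ 0.066626
R_lin = 0.158961, G_lin = 0.552011, B_lin = 0.066626
L = 0.2126×R + 0.7152×G + 0.0722×B
L = 0.2126×0.158961 + 0.7152×0.552011 + 0.0722×0.066626
L ≈ 0.433404


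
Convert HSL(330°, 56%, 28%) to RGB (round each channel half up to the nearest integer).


H=330°, S=0.56, L=0.28
C = (1-|2L-1|)×S = (1-|-0.44|)×0.56 = 0.3136
H' = H/60 = 330/60 ≈ 5.5000; X = C×(1-|H' mod 2 - 1|) = 0.1568
m = L - C/2 = 0.28 - 0.1568 = 0.1232
Sector ⌊H'⌋ = 5 → (R',G',B') = (0.3136, 0.0, 0.1568)
RGB = ((R'+m)×255, (G'+m)×255, (B'+m)×255) = (111.384, 31.416, 71.4)
Round half up → RGB(111, 31, 71)


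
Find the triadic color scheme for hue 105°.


Triadic: equally spaced at 120° intervals
H1 = 105°
H2 = (105 + 120) mod 360 = 225°
H3 = (105 + 240) mod 360 = 345°
Triadic = 105°, 225°, 345°


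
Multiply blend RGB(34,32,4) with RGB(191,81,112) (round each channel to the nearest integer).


Multiply: C = A×B/255, rounded to nearest integer
R: 34×191/255 = 6494/255 ≈ 25.467 → 25
G: 32×81/255 = 2592/255 ≈ 10.165 → 10
B: 4×112/255 = 448/255 ≈ 1.757 → 2
= RGB(25, 10, 2)


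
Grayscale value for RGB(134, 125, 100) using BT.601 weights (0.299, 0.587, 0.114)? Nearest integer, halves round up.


Gray = 0.299×R + 0.587×G + 0.114×B
Gray = 0.299×134 + 0.587×125 + 0.114×100
Gray = 40.066 + 73.375 + 11.400
Gray = 124.841 → round half up → 125
Gray = 125


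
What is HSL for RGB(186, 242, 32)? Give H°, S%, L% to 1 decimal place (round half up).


Normalize: R'=186/255≈0.7294, G'=242/255≈0.9490, B'=32/255≈0.1255
Max=242/255, Min=32/255, Δ=Max-Min=210/255
L = (Max+Min)/2 = (242+32)/510 = 274/510 = 0.53725… → L = 53.7%
L > 0.5 → S = Δ/(2-Max-Min) = 210/(510-242-32) = 210/236 = 0.88983… → S = 89.0%
(the 1/255 factors cancel in S and H, so raw channel differences can be used)
Max is G' → H = 60 × ((B-R)/Δ + 2) = 60 × ((32-186)/210 + 2)
  -154/210 + 2 = -0.7333… + 2 = 1.2666…
  H = 60 × 1.2666… = 76° → H = 76.0°
= HSL(76.0°, 89.0%, 53.7%)


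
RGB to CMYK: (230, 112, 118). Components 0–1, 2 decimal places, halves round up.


R'=230/255≈0.9020, G'=112/255≈0.4392, B'=118/255≈0.4627
K = 1 - max(R',G',B') = 1 - 230/255 = 25/255 = 0.09803… → 0.10
(1-R'-K)/(1-K) simplifies to (max-R)/max with max = 230:
C = (230-230)/230 = 0/230 = 0 → 0.00
M = (230-112)/230 = 118/230 = 0.51304… → 0.51
Y = (230-118)/230 = 112/230 = 0.48695… → 0.49
= CMYK(0.00, 0.51, 0.49, 0.10)


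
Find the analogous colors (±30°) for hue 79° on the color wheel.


Base hue: 79°
Left analog: (79 - 30) mod 360 = 49°
Right analog: (79 + 30) mod 360 = 109°
Analogous hues = 49° and 109°


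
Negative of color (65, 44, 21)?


Invert: (255-R, 255-G, 255-B)
R: 255-65 = 190
G: 255-44 = 211
B: 255-21 = 234
= RGB(190, 211, 234)


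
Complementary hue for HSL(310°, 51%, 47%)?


Complement = opposite side of color wheel = hue + 180°
H' = (310 + 180) mod 360 = 130°
S and L unchanged.
= HSL(130°, 51%, 47%)


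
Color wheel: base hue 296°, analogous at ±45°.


Base hue: 296°
Left analog: (296 - 45) mod 360 = 251°
Right analog: (296 + 45) mod 360 = 341°
Analogous hues = 251° and 341°


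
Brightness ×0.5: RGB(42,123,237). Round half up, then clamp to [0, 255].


Multiply each channel by 0.5, round half up, clamp to [0, 255]
R: 42×0.5 = 21
G: 123×0.5 = 61.5 → round → 62
B: 237×0.5 = 118.5 → round → 119
= RGB(21, 62, 119)


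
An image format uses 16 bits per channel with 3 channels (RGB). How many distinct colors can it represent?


Total bits = 16 bits/channel × 3 channels = 48 bits
Distinct colors = 2^48
= 281,474,976,710,656 colors


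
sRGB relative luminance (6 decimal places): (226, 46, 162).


Linearize each channel (sRGB transfer function): c = v/255; c_lin = c/12.92 if c ≤ 0.04045, else ((c+0.055)/1.055)^2.4
  R: 226/255 ≈ 0.886275 > 0.04045 → ((0.886275+0.055)/1.055)^2.4 ≈ 0.760525
  G: 46/255 ≈ 0.180392 > 0.04045 → ((0.180392+0.055)/1.055)^2.4 ≈ 0.027321
  B: 162/255 ≈ 0.635294 > 0.04045 → ((0.635294+0.055)/1.055)^2.4 ≈ 0.361307
R_lin = 0.760525, G_lin = 0.027321, B_lin = 0.361307
L = 0.2126×R + 0.7152×G + 0.0722×B
L = 0.2126×0.760525 + 0.7152×0.027321 + 0.0722×0.361307
L ≈ 0.207314


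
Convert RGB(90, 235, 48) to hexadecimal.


R = 90 → 5A (hex)
G = 235 → EB (hex)
B = 48 → 30 (hex)
Hex = #5AEB30


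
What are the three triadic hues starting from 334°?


Triadic: equally spaced at 120° intervals
H1 = 334°
H2 = (334 + 120) mod 360 = 94°
H3 = (334 + 240) mod 360 = 214°
Triadic = 334°, 94°, 214°


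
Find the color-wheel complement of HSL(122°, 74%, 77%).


Complement = opposite side of color wheel = hue + 180°
H' = (122 + 180) mod 360 = 302°
S and L unchanged.
= HSL(302°, 74%, 77%)


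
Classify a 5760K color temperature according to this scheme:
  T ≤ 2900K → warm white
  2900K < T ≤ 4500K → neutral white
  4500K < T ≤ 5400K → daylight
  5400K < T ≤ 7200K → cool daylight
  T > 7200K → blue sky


Temperature: 5760K
5400K < 5760K ≤ 7200K → cool daylight
Classification: cool daylight


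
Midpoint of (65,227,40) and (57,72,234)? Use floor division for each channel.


Midpoint: each channel = ⌊(C₁+C₂)/2⌋
R: ⌊(65+57)/2⌋ = 61
G: ⌊(227+72)/2⌋ = 149
B: ⌊(40+234)/2⌋ = 137
= RGB(61, 149, 137)


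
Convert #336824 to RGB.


33 → 51 (R)
68 → 104 (G)
24 → 36 (B)
= RGB(51, 104, 36)


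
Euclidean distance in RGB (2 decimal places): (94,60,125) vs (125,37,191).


d = √[(R₁-R₂)² + (G₁-G₂)² + (B₁-B₂)²]
d = √[(94-125)² + (60-37)² + (125-191)²]
d = √[961 + 529 + 4356]
d = √5846
d ≈ 76.46


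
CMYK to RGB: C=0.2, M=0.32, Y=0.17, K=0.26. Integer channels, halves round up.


R = 255 × (1-C) × (1-K) = 255 × 0.80 × 0.74 = 150.96 → 151
G = 255 × (1-M) × (1-K) = 255 × 0.68 × 0.74 = 128.316 → 128
B = 255 × (1-Y) × (1-K) = 255 × 0.83 × 0.74 = 156.621 → 157
= RGB(151, 128, 157)


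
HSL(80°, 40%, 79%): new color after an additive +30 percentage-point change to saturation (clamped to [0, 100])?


Original S = 40%
Adjustment = +30 percentage points
New S = 40 + (30) = 70
Clamp to [0, 100] → 70
= HSL(80°, 70%, 79%)


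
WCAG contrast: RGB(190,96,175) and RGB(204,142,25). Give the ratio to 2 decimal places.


Linearize each sRGB channel c=v/255: c/12.92 if c ≤ 0.04045 else ((c+0.055)/1.055)^2.4
L = 0.2126×R_lin + 0.7152×G_lin + 0.0722×B_lin
Color 1 (190,96,175):
  R=190: 190/255≈0.7451 > 0.04045 → ((0.7451+0.055)/1.055)^2.4 ≈ 0.51492
  G=96: 96/255≈0.3765 > 0.04045 → ((0.3765+0.055)/1.055)^2.4 ≈ 0.11697
  B=175: 175/255≈0.6863 > 0.04045 → ((0.6863+0.055)/1.055)^2.4 ≈ 0.42869
  L1 = 0.2126×0.51492 + 0.7152×0.11697 + 0.0722×0.42869 ≈ 0.22408
Color 2 (204,142,25):
  R=204: 204/255≈0.8000 > 0.04045 → ((0.8000+0.055)/1.055)^2.4 ≈ 0.60383
  G=142: 142/255≈0.5569 > 0.04045 → ((0.5569+0.055)/1.055)^2.4 ≈ 0.27050
  B=25: 25/255≈0.0980 > 0.04045 → ((0.0980+0.055)/1.055)^2.4 ≈ 0.00972
  L2 = 0.2126×0.60383 + 0.7152×0.27050 + 0.0722×0.00972 ≈ 0.32254
Lighter = 0.32254, Darker = 0.22408
Ratio = (L_lighter + 0.05) / (L_darker + 0.05)
Ratio = (0.32254 + 0.05) / (0.22408 + 0.05) = 0.37254 / 0.27408 ≈ 1.3592
Ratio ≈ 1.36:1


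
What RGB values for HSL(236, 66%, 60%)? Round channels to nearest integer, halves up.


H=236°, S=0.66, L=0.60
C = (1-|2L-1|)×S = (1-|0.20|)×0.66 = 0.528
H' = H/60 = 236/60 ≈ 3.9333; X = C×(1-|H' mod 2 - 1|) = 0.0352
m = L - C/2 = 0.60 - 0.264 = 0.336
Sector ⌊H'⌋ = 3 → (R',G',B') = (0.0, 0.0352, 0.528)
RGB = ((R'+m)×255, (G'+m)×255, (B'+m)×255) = (85.68, 94.656, 220.32)
Round half up → RGB(86, 95, 220)


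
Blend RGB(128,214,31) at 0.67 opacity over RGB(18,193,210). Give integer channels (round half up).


C = α×F + (1-α)×B, with 1-α = 0.33
R: 0.67×128 + 0.33×18 = 85.76 + 5.94 = 91.70 → 92
G: 0.67×214 + 0.33×193 = 143.38 + 63.69 = 207.07 → 207
B: 0.67×31 + 0.33×210 = 20.77 + 69.30 = 90.07 → 90
= RGB(92, 207, 90)


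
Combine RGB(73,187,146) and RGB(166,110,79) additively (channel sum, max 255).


Additive: each channel = min(255, C₁+C₂)
R: 73+166 = 239 → 239
G: 187+110 = 297 → 255
B: 146+79 = 225 → 225
= RGB(239, 255, 225)


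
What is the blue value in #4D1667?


Color: #4D1667
R = 4D = 77
G = 16 = 22
B = 67 = 103
Blue = 103


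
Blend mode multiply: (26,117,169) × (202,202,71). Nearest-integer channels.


Multiply: C = A×B/255, rounded to nearest integer
R: 26×202/255 = 5252/255 ≈ 20.596 → 21
G: 117×202/255 = 23634/255 ≈ 92.682 → 93
B: 169×71/255 = 11999/255 ≈ 47.055 → 47
= RGB(21, 93, 47)


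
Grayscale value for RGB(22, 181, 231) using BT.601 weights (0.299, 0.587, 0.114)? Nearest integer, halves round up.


Gray = 0.299×R + 0.587×G + 0.114×B
Gray = 0.299×22 + 0.587×181 + 0.114×231
Gray = 6.578 + 106.247 + 26.334
Gray = 139.159 → round half up → 139
Gray = 139


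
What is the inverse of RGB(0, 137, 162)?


Invert: (255-R, 255-G, 255-B)
R: 255-0 = 255
G: 255-137 = 118
B: 255-162 = 93
= RGB(255, 118, 93)


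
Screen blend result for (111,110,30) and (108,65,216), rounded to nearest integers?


Screen: C = 255 - (255-A)×(255-B)/255, rounded to nearest integer
R: 255 - (255-111)×(255-108)/255 = 255 - 21168/255 ≈ 255 - 83.012 = 171.988 → 172
G: 255 - (255-110)×(255-65)/255 = 255 - 27550/255 ≈ 255 - 108.039 = 146.961 → 147
B: 255 - (255-30)×(255-216)/255 = 255 - 8775/255 ≈ 255 - 34.412 = 220.588 → 221
= RGB(172, 147, 221)


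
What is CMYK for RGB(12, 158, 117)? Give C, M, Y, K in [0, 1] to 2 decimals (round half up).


R'=12/255≈0.0471, G'=158/255≈0.6196, B'=117/255≈0.4588
K = 1 - max(R',G',B') = 1 - 158/255 = 97/255 = 0.38039… → 0.38
(1-R'-K)/(1-K) simplifies to (max-R)/max with max = 158:
C = (158-12)/158 = 146/158 = 0.92405… → 0.92
M = (158-158)/158 = 0/158 = 0 → 0.00
Y = (158-117)/158 = 41/158 = 0.25949… → 0.26
= CMYK(0.92, 0.00, 0.26, 0.38)


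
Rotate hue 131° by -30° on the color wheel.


New hue = (H + rotation) mod 360
New hue = (131 -30) mod 360
= 101 mod 360
= 101°


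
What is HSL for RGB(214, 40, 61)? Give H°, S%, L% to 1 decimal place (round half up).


Normalize: R'=214/255≈0.8392, G'=40/255≈0.1569, B'=61/255≈0.2392
Max=214/255, Min=40/255, Δ=Max-Min=174/255
L = (Max+Min)/2 = (214+40)/510 = 254/510 = 0.49803… → L = 49.8%
L ≤ 0.5 → S = Δ/(Max+Min) = 174/(214+40) = 174/254 = 0.68503… → S = 68.5%
(the 1/255 factors cancel in S and H, so raw channel differences can be used)
Max is R' → H = 60 × (((G-B)/Δ) mod 6) = 60 × (((40-61)/174) mod 6)
  (-21)/174 = -0.1206…; negative, so add 6 → 5.8793…
  H = 60 × 5.8793… = 352.758…° → H = 352.8°
= HSL(352.8°, 68.5%, 49.8%)


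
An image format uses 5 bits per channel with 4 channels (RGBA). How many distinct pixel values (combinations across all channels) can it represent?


Total bits = 5 bits/channel × 4 channels = 20 bits
Distinct pixel values = 2^20
= 1,048,576 pixel values


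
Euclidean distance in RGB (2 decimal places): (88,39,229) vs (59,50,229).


d = √[(R₁-R₂)² + (G₁-G₂)² + (B₁-B₂)²]
d = √[(88-59)² + (39-50)² + (229-229)²]
d = √[841 + 121 + 0]
d = √962
d ≈ 31.02


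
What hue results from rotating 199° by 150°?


New hue = (H + rotation) mod 360
New hue = (199 + 150) mod 360
= 349 mod 360
= 349°


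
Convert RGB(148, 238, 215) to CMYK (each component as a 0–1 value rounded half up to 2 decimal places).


R'=148/255≈0.5804, G'=238/255≈0.9333, B'=215/255≈0.8431
K = 1 - max(R',G',B') = 1 - 238/255 = 17/255 = 0.06666… → 0.07
(1-R'-K)/(1-K) simplifies to (max-R)/max with max = 238:
C = (238-148)/238 = 90/238 = 0.37815… → 0.38
M = (238-238)/238 = 0/238 = 0 → 0.00
Y = (238-215)/238 = 23/238 = 0.09663… → 0.10
= CMYK(0.38, 0.00, 0.10, 0.07)


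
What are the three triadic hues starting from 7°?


Triadic: equally spaced at 120° intervals
H1 = 7°
H2 = (7 + 120) mod 360 = 127°
H3 = (7 + 240) mod 360 = 247°
Triadic = 7°, 127°, 247°


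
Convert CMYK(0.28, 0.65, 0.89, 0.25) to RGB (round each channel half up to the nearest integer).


R = 255 × (1-C) × (1-K) = 255 × 0.72 × 0.75 = 137.7 → 138
G = 255 × (1-M) × (1-K) = 255 × 0.35 × 0.75 = 66.9375 → 67
B = 255 × (1-Y) × (1-K) = 255 × 0.11 × 0.75 = 21.0375 → 21
= RGB(138, 67, 21)


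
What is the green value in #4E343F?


Color: #4E343F
R = 4E = 78
G = 34 = 52
B = 3F = 63
Green = 52


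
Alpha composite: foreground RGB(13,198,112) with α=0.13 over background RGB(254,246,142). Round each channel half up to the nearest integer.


C = α×F + (1-α)×B, with 1-α = 0.87
R: 0.13×13 + 0.87×254 = 1.69 + 220.98 = 222.67 → 223
G: 0.13×198 + 0.87×246 = 25.74 + 214.02 = 239.76 → 240
B: 0.13×112 + 0.87×142 = 14.56 + 123.54 = 138.10 → 138
= RGB(223, 240, 138)
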